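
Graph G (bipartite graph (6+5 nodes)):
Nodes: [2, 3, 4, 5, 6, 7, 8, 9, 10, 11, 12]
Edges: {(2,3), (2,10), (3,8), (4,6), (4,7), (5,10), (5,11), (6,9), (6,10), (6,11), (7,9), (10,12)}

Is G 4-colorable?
Yes, G is 4-colorable

A valid 4-coloring: color 1: [2, 5, 6, 7, 8, 12]; color 2: [3, 4, 9, 10, 11].
(χ(G) = 2 ≤ 4.)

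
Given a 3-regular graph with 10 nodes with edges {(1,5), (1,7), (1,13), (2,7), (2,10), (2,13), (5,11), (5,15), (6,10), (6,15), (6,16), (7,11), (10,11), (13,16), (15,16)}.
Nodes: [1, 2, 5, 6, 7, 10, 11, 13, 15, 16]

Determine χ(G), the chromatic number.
χ(G) = 3

Clique number ω(G) = 3 (lower bound: χ ≥ ω).
The clique on [6, 15, 16] has size 3, forcing χ ≥ 3, and the coloring below uses 3 colors, so χ(G) = 3.
A valid 3-coloring: color 1: [1, 2, 6, 11]; color 2: [7, 10, 13, 15]; color 3: [5, 16].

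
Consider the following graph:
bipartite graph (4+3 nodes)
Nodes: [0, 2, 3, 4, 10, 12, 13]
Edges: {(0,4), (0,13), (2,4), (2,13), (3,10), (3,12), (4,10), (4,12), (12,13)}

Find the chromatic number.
χ(G) = 2

Clique number ω(G) = 2 (lower bound: χ ≥ ω).
The graph is bipartite (no odd cycle), so 2 colors suffice: χ(G) = 2.
A valid 2-coloring: color 1: [3, 4, 13]; color 2: [0, 2, 10, 12].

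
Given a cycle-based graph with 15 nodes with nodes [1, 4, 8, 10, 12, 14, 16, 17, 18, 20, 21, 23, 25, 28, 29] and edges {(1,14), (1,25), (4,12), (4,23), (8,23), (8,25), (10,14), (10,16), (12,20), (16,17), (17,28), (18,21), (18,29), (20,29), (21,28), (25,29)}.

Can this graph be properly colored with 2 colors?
No, G is not 2-colorable

Odd cycle [20, 12, 4, 23, 8, 25, 29] needs 3 colors (χ ≥ 3).
Hence χ(G) ≥ 3 > 2, so no proper 2-coloring exists.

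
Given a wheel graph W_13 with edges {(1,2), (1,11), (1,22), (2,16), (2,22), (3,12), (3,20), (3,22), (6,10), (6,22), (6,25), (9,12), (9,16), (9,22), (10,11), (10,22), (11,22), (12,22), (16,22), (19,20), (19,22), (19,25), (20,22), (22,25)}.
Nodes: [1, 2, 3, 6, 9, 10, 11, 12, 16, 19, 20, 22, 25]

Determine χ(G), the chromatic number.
χ(G) = 3

Clique number ω(G) = 3 (lower bound: χ ≥ ω).
The clique on [1, 2, 22] has size 3, forcing χ ≥ 3, and the coloring below uses 3 colors, so χ(G) = 3.
A valid 3-coloring: color 1: [22]; color 2: [1, 10, 12, 16, 20, 25]; color 3: [2, 3, 6, 9, 11, 19].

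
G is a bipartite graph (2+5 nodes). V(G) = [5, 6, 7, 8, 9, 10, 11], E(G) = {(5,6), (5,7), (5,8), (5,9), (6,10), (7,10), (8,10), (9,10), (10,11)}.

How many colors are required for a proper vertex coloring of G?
Clique number ω(G) = 2 (lower bound: χ ≥ ω).
The graph is bipartite (no odd cycle), so 2 colors suffice: χ(G) = 2.
A valid 2-coloring: color 1: [5, 10]; color 2: [6, 7, 8, 9, 11].

χ(G) = 2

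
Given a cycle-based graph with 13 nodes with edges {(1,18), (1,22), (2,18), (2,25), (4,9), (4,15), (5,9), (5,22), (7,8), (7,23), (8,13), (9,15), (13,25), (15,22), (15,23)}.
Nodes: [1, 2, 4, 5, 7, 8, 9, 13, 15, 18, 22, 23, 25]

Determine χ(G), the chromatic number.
χ(G) = 3

Clique number ω(G) = 3 (lower bound: χ ≥ ω).
The clique on [4, 9, 15] has size 3, forcing χ ≥ 3, and the coloring below uses 3 colors, so χ(G) = 3.
A valid 3-coloring: color 1: [1, 2, 5, 7, 13, 15]; color 2: [8, 9, 18, 22, 23, 25]; color 3: [4].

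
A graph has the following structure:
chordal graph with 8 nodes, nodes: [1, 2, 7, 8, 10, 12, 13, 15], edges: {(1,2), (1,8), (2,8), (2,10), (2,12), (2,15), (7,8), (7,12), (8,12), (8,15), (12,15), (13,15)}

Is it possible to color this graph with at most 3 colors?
The clique on vertices [2, 8, 12, 15] has size 4 > 3, so it alone needs 4 colors.

No, G is not 3-colorable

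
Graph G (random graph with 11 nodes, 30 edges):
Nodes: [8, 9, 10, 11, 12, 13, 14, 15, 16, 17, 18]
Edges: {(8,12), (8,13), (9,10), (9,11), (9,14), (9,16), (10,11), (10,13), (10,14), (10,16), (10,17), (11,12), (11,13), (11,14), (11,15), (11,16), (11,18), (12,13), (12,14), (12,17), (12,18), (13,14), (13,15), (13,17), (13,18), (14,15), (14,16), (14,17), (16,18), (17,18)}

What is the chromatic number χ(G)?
Clique number ω(G) = 5 (lower bound: χ ≥ ω).
The clique on [9, 10, 11, 14, 16] has size 5, forcing χ ≥ 5, and the coloring below uses 5 colors, so χ(G) = 5.
A valid 5-coloring: color 1: [8, 11, 17]; color 2: [14, 18]; color 3: [13, 16]; color 4: [10, 12, 15]; color 5: [9].

χ(G) = 5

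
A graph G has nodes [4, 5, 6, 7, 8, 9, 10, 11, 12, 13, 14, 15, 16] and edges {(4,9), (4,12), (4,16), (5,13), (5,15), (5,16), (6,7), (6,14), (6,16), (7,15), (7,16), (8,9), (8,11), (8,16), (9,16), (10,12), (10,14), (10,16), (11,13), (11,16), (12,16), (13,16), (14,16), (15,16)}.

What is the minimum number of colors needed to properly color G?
χ(G) = 3

Clique number ω(G) = 3 (lower bound: χ ≥ ω).
The clique on [4, 9, 16] has size 3, forcing χ ≥ 3, and the coloring below uses 3 colors, so χ(G) = 3.
A valid 3-coloring: color 1: [16]; color 2: [4, 6, 8, 10, 13, 15]; color 3: [5, 7, 9, 11, 12, 14].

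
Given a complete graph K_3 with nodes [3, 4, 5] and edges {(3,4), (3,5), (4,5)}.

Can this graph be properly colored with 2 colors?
The clique on vertices [3, 4, 5] has size 3 > 2, so it alone needs 3 colors.

No, G is not 2-colorable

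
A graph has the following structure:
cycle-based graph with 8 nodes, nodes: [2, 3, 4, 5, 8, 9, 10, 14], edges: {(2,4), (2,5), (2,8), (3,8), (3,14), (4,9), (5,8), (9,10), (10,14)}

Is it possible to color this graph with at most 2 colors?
The clique on vertices [2, 5, 8] has size 3 > 2, so it alone needs 3 colors.

No, G is not 2-colorable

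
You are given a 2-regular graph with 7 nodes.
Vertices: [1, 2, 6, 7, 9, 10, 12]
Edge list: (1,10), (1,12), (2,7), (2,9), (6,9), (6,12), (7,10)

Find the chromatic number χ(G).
χ(G) = 3

Clique number ω(G) = 2 (lower bound: χ ≥ ω).
Odd cycle [9, 2, 7, 10, 1, 12, 6] needs 3 colors (χ ≥ 3).
The coloring below uses 3 colors, so χ(G) = 3.
A valid 3-coloring: color 1: [2, 10, 12]; color 2: [1, 6, 7]; color 3: [9].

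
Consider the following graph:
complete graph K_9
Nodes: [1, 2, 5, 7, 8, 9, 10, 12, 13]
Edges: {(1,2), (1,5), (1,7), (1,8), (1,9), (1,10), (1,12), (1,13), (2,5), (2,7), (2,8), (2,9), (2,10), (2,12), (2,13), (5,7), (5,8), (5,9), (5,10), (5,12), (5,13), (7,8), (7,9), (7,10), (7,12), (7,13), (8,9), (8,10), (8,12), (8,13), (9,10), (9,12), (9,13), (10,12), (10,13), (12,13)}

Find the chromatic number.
χ(G) = 9

Clique number ω(G) = 9 (lower bound: χ ≥ ω).
The clique on [1, 2, 5, 7, 8, 9, 10, 12, 13] has size 9, forcing χ ≥ 9, and the coloring below uses 9 colors, so χ(G) = 9.
A valid 9-coloring: color 1: [10]; color 2: [1]; color 3: [9]; color 4: [13]; color 5: [5]; color 6: [7]; color 7: [2]; color 8: [8]; color 9: [12].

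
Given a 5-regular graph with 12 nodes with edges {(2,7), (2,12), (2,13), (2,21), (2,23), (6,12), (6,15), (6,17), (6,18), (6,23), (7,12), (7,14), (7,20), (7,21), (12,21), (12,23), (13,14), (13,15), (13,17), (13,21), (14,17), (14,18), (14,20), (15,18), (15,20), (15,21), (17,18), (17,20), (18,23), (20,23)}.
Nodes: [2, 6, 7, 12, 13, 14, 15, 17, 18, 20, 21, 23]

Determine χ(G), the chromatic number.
χ(G) = 4

Clique number ω(G) = 4 (lower bound: χ ≥ ω).
The clique on [2, 7, 12, 21] has size 4, forcing χ ≥ 4, and the coloring below uses 4 colors, so χ(G) = 4.
A valid 4-coloring: color 1: [2, 6, 14]; color 2: [7, 13, 23]; color 3: [12, 15, 17]; color 4: [18, 20, 21].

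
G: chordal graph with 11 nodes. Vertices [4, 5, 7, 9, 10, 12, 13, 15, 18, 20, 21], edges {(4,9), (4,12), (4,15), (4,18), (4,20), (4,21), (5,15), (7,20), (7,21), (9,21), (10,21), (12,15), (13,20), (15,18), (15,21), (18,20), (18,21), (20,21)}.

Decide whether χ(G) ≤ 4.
A valid 4-coloring: color 1: [5, 12, 13, 21]; color 2: [4, 7, 10]; color 3: [9, 15, 20]; color 4: [18].
(χ(G) = 4 ≤ 4.)

Yes, G is 4-colorable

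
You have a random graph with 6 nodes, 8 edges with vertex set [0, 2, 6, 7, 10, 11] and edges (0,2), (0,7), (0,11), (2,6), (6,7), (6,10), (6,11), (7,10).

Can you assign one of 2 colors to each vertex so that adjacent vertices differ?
No, G is not 2-colorable

The clique on vertices [6, 7, 10] has size 3 > 2, so it alone needs 3 colors.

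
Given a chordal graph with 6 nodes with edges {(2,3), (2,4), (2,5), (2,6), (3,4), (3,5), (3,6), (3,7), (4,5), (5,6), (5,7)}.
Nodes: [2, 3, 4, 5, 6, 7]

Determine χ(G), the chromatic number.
χ(G) = 4

Clique number ω(G) = 4 (lower bound: χ ≥ ω).
The clique on [2, 3, 4, 5] has size 4, forcing χ ≥ 4, and the coloring below uses 4 colors, so χ(G) = 4.
A valid 4-coloring: color 1: [3]; color 2: [5]; color 3: [2, 7]; color 4: [4, 6].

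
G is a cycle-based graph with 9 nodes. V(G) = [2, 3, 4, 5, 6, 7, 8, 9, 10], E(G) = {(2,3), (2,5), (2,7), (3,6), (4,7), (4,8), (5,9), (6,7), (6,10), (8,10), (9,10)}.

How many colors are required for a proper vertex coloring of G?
Clique number ω(G) = 2 (lower bound: χ ≥ ω).
Odd cycle [8, 10, 9, 5, 2, 7, 4] needs 3 colors (χ ≥ 3).
The coloring below uses 3 colors, so χ(G) = 3.
A valid 3-coloring: color 1: [3, 5, 7, 10]; color 2: [2, 4, 6, 9]; color 3: [8].

χ(G) = 3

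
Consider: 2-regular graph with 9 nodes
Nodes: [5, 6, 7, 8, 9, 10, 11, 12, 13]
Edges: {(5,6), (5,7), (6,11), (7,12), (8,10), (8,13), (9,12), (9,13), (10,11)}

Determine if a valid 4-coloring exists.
A valid 4-coloring: color 1: [6, 7, 10, 13]; color 2: [5, 8, 11, 12]; color 3: [9].
(χ(G) = 3 ≤ 4.)

Yes, G is 4-colorable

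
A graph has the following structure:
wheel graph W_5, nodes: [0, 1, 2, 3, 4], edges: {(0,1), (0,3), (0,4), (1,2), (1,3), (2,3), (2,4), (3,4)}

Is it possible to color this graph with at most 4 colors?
A valid 4-coloring: color 1: [3]; color 2: [0, 2]; color 3: [1, 4].
(χ(G) = 3 ≤ 4.)

Yes, G is 4-colorable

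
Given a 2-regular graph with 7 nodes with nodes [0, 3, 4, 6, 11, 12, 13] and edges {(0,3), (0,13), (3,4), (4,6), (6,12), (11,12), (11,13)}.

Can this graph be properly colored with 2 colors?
Odd cycle [11, 13, 0, 3, 4, 6, 12] needs 3 colors (χ ≥ 3).
Hence χ(G) ≥ 3 > 2, so no proper 2-coloring exists.

No, G is not 2-colorable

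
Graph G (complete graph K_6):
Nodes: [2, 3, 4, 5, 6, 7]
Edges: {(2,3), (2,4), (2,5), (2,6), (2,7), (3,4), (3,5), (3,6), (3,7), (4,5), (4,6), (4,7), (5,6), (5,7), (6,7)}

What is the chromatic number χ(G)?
χ(G) = 6

Clique number ω(G) = 6 (lower bound: χ ≥ ω).
The clique on [2, 3, 4, 5, 6, 7] has size 6, forcing χ ≥ 6, and the coloring below uses 6 colors, so χ(G) = 6.
A valid 6-coloring: color 1: [6]; color 2: [7]; color 3: [5]; color 4: [4]; color 5: [3]; color 6: [2].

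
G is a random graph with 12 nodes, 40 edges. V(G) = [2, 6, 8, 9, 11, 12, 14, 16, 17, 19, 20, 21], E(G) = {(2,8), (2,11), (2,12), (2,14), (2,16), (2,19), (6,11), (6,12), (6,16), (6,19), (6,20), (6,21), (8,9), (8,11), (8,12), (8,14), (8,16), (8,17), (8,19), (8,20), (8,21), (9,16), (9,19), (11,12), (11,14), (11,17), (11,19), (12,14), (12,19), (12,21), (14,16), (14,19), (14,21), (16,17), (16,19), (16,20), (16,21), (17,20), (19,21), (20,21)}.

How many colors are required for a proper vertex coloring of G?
Clique number ω(G) = 6 (lower bound: χ ≥ ω).
The clique on [2, 8, 11, 12, 14, 19] has size 6, forcing χ ≥ 6, and the coloring below uses 6 colors, so χ(G) = 6.
A valid 6-coloring: color 1: [6, 8]; color 2: [12, 16]; color 3: [19, 20]; color 4: [9, 14, 17]; color 5: [11, 21]; color 6: [2].

χ(G) = 6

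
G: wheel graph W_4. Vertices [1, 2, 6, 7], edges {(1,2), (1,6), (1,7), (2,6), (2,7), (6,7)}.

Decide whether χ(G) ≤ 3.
No, G is not 3-colorable

The clique on vertices [1, 2, 6, 7] has size 4 > 3, so it alone needs 4 colors.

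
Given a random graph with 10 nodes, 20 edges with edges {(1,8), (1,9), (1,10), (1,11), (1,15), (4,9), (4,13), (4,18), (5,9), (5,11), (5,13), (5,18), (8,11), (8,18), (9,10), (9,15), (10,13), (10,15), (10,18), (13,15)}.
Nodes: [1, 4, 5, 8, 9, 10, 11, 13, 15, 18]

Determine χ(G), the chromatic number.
χ(G) = 4

Clique number ω(G) = 4 (lower bound: χ ≥ ω).
The clique on [1, 9, 10, 15] has size 4, forcing χ ≥ 4, and the coloring below uses 4 colors, so χ(G) = 4.
A valid 4-coloring: color 1: [9, 11, 13, 18]; color 2: [4, 5, 8, 10]; color 3: [1]; color 4: [15].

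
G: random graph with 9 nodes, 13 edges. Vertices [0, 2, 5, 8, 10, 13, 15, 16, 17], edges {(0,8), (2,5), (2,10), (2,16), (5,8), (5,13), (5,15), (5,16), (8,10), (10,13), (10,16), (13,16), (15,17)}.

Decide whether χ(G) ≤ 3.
Yes, G is 3-colorable

A valid 3-coloring: color 1: [0, 5, 10, 17]; color 2: [8, 15, 16]; color 3: [2, 13].
(χ(G) = 3 ≤ 3.)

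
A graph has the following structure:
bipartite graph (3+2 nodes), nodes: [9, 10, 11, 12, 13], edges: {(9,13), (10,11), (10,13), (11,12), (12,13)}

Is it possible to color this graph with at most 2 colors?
A valid 2-coloring: color 1: [11, 13]; color 2: [9, 10, 12].
(χ(G) = 2 ≤ 2.)

Yes, G is 2-colorable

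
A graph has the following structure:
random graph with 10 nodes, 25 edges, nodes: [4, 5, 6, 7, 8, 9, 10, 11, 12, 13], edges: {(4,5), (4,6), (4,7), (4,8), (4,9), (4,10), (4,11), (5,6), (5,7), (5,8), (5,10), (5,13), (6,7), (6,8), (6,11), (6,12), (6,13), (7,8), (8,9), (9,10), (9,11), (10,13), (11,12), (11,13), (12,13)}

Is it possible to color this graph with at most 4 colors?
No, G is not 4-colorable

The clique on vertices [4, 5, 6, 7, 8] has size 5 > 4, so it alone needs 5 colors.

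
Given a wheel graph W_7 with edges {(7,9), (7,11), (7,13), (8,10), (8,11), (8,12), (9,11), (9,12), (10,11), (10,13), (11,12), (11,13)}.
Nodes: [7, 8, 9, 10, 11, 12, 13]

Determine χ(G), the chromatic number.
Clique number ω(G) = 3 (lower bound: χ ≥ ω).
The clique on [8, 10, 11] has size 3, forcing χ ≥ 3, and the coloring below uses 3 colors, so χ(G) = 3.
A valid 3-coloring: color 1: [11]; color 2: [7, 10, 12]; color 3: [8, 9, 13].

χ(G) = 3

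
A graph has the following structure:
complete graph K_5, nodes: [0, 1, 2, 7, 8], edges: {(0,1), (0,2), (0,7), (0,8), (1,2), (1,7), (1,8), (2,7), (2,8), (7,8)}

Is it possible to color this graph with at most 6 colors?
A valid 6-coloring: color 1: [7]; color 2: [1]; color 3: [8]; color 4: [2]; color 5: [0].
(χ(G) = 5 ≤ 6.)

Yes, G is 6-colorable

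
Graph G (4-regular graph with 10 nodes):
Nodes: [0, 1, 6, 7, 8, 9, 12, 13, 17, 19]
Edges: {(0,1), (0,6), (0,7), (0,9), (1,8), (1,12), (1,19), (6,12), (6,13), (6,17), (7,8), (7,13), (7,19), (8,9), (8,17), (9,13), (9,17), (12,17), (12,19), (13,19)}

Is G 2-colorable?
The clique on vertices [8, 9, 17] has size 3 > 2, so it alone needs 3 colors.

No, G is not 2-colorable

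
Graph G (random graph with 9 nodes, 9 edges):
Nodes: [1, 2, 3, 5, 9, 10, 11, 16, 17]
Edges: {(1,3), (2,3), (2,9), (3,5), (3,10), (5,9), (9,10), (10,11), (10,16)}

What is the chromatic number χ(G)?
χ(G) = 2

Clique number ω(G) = 2 (lower bound: χ ≥ ω).
The graph is bipartite (no odd cycle), so 2 colors suffice: χ(G) = 2.
A valid 2-coloring: color 1: [3, 9, 11, 16, 17]; color 2: [1, 2, 5, 10].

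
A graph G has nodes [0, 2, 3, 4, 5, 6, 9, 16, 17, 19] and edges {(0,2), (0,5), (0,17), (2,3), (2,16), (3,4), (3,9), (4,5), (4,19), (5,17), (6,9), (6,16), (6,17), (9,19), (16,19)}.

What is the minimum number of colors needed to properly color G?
Clique number ω(G) = 3 (lower bound: χ ≥ ω).
The clique on [0, 5, 17] has size 3, forcing χ ≥ 3, and the coloring below uses 3 colors, so χ(G) = 3.
A valid 3-coloring: color 1: [0, 3, 16]; color 2: [2, 4, 9, 17]; color 3: [5, 6, 19].

χ(G) = 3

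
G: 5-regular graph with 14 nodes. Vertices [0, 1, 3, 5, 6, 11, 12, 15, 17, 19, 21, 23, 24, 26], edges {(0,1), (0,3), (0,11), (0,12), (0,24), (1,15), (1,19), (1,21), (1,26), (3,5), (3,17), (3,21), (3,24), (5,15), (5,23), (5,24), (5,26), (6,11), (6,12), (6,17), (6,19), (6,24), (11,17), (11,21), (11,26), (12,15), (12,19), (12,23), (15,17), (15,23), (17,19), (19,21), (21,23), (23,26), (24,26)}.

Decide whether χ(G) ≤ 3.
No, G is not 3-colorable

Suppose a proper 3-coloring c exists. The clique [0, 3, 24] takes 3 distinct colors; by symmetry let c(0) = 1, c(3) = 2, c(24) = 3.
- Vertex 5: neighbors [3, 24] already have colors [2, 3] ⇒ c(5) = 1.
- Vertex 26: neighbors [5, 24] already have colors [1, 3] ⇒ c(26) = 2.
- Vertex 1: neighbors [0, 26] already have colors [1, 2] ⇒ c(1) = 3.
- Vertex 11: neighbors [0, 26] already have colors [1, 2] ⇒ c(11) = 3.
- Vertex 15: neighbors [5, 1] already have colors [1, 3] ⇒ c(15) = 2.
- Vertex 12: neighbors [0, 15] already have colors [1, 2] ⇒ c(12) = 3.
- Vertex 23: neighbors [5, 15, 12] already have colors [1, 2, 3] — all 3 colors blocked. Contradiction.
The forced assignments end in a contradiction, so G has no proper 3-coloring (χ ≥ 4).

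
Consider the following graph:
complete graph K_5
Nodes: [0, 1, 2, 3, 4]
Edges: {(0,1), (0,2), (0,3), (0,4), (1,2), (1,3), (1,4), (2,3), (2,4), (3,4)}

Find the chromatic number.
Clique number ω(G) = 5 (lower bound: χ ≥ ω).
The clique on [0, 1, 2, 3, 4] has size 5, forcing χ ≥ 5, and the coloring below uses 5 colors, so χ(G) = 5.
A valid 5-coloring: color 1: [4]; color 2: [1]; color 3: [0]; color 4: [2]; color 5: [3].

χ(G) = 5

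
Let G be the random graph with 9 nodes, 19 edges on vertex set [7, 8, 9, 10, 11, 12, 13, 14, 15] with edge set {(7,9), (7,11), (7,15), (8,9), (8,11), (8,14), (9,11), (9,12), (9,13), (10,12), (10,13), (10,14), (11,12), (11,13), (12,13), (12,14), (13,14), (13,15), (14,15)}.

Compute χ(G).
Clique number ω(G) = 4 (lower bound: χ ≥ ω).
The clique on [9, 11, 12, 13] has size 4, forcing χ ≥ 4, and the coloring below uses 4 colors, so χ(G) = 4.
A valid 4-coloring: color 1: [7, 8, 13]; color 2: [11, 14]; color 3: [9, 10, 15]; color 4: [12].

χ(G) = 4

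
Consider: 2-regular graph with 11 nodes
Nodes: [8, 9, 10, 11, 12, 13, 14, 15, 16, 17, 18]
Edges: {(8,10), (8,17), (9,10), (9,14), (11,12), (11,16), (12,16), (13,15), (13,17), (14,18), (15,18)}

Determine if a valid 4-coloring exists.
Yes, G is 4-colorable

A valid 4-coloring: color 1: [8, 9, 13, 16, 18]; color 2: [10, 12, 14, 15, 17]; color 3: [11].
(χ(G) = 3 ≤ 4.)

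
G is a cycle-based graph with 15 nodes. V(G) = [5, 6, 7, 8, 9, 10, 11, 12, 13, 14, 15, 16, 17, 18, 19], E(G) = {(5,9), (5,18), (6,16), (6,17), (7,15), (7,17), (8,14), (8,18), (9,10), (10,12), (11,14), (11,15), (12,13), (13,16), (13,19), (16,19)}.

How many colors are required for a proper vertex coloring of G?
Clique number ω(G) = 3 (lower bound: χ ≥ ω).
The clique on [13, 16, 19] has size 3, forcing χ ≥ 3, and the coloring below uses 3 colors, so χ(G) = 3.
A valid 3-coloring: color 1: [5, 6, 7, 8, 10, 11, 13]; color 2: [9, 12, 14, 15, 16, 17, 18]; color 3: [19].

χ(G) = 3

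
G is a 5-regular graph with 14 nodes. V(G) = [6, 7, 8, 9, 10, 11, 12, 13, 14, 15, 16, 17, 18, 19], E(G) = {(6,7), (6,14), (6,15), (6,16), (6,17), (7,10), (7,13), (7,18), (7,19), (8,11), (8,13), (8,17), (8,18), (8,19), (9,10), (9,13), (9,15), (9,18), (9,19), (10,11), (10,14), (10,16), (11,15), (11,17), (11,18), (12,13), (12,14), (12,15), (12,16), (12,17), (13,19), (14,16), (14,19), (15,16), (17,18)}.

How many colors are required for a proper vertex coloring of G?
Clique number ω(G) = 4 (lower bound: χ ≥ ω).
The clique on [8, 11, 17, 18] has size 4, forcing χ ≥ 4, and the coloring below uses 4 colors, so χ(G) = 4.
A valid 4-coloring: color 1: [10, 15, 17, 19]; color 2: [7, 8, 9, 16]; color 3: [11, 13, 14]; color 4: [6, 12, 18].

χ(G) = 4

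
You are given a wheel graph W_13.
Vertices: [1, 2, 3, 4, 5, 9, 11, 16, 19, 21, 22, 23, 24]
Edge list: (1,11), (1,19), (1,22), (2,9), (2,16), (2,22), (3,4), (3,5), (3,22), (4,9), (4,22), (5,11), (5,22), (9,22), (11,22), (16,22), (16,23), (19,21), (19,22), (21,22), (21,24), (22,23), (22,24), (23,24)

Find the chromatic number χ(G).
Clique number ω(G) = 3 (lower bound: χ ≥ ω).
The clique on [1, 11, 22] has size 3, forcing χ ≥ 3, and the coloring below uses 3 colors, so χ(G) = 3.
A valid 3-coloring: color 1: [22]; color 2: [1, 2, 4, 5, 21, 23]; color 3: [3, 9, 11, 16, 19, 24].

χ(G) = 3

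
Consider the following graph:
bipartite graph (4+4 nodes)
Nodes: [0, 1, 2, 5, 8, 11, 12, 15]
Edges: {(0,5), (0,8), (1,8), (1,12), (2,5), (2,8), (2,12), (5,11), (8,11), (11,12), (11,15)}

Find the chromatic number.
χ(G) = 2

Clique number ω(G) = 2 (lower bound: χ ≥ ω).
The graph is bipartite (no odd cycle), so 2 colors suffice: χ(G) = 2.
A valid 2-coloring: color 1: [0, 1, 2, 11]; color 2: [5, 8, 12, 15].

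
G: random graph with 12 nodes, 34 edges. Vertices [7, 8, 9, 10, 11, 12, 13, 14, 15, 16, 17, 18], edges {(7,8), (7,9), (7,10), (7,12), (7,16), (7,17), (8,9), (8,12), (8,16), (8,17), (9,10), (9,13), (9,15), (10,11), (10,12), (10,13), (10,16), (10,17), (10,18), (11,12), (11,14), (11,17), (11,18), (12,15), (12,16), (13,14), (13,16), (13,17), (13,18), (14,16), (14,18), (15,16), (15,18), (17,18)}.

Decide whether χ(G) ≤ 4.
Yes, G is 4-colorable

A valid 4-coloring: color 1: [8, 10, 14, 15]; color 2: [9, 16, 18]; color 3: [7, 11, 13]; color 4: [12, 17].
(χ(G) = 4 ≤ 4.)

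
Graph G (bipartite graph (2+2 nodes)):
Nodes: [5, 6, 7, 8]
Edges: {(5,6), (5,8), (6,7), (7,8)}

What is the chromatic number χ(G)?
Clique number ω(G) = 2 (lower bound: χ ≥ ω).
The graph is bipartite (no odd cycle), so 2 colors suffice: χ(G) = 2.
A valid 2-coloring: color 1: [6, 8]; color 2: [5, 7].

χ(G) = 2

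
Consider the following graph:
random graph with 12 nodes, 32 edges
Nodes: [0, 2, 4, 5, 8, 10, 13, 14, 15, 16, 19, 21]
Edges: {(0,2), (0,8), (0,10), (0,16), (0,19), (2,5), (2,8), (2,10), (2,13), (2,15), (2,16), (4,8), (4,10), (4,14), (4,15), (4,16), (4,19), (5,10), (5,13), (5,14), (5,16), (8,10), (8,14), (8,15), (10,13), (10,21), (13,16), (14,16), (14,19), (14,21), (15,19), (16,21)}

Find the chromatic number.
Clique number ω(G) = 4 (lower bound: χ ≥ ω).
The clique on [2, 5, 13, 16] has size 4, forcing χ ≥ 4, and the coloring below uses 4 colors, so χ(G) = 4.
A valid 4-coloring: color 1: [10, 15, 16]; color 2: [2, 14]; color 3: [0, 4, 13, 21]; color 4: [5, 8, 19].

χ(G) = 4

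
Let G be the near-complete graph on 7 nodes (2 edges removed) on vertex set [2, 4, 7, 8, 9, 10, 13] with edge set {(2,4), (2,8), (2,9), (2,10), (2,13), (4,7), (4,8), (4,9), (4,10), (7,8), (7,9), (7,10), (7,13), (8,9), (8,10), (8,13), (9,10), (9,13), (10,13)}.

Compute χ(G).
Clique number ω(G) = 5 (lower bound: χ ≥ ω).
The clique on [2, 4, 8, 9, 10] has size 5, forcing χ ≥ 5, and the coloring below uses 5 colors, so χ(G) = 5.
A valid 5-coloring: color 1: [10]; color 2: [8]; color 3: [9]; color 4: [4, 13]; color 5: [2, 7].

χ(G) = 5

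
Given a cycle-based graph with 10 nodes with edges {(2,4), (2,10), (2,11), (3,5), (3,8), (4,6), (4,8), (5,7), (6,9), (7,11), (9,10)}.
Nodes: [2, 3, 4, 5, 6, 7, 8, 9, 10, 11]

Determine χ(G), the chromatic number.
χ(G) = 3

Clique number ω(G) = 2 (lower bound: χ ≥ ω).
Odd cycle [4, 6, 9, 10, 2] needs 3 colors (χ ≥ 3).
The coloring below uses 3 colors, so χ(G) = 3.
A valid 3-coloring: color 1: [2, 3, 6, 7]; color 2: [4, 5, 10, 11]; color 3: [8, 9].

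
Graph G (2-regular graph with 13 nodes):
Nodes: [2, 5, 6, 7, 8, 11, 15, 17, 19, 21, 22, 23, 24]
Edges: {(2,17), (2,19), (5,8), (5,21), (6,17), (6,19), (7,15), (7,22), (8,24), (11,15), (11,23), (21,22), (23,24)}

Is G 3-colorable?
A valid 3-coloring: color 1: [5, 11, 17, 19, 22, 24]; color 2: [2, 6, 8, 15, 21, 23]; color 3: [7].
(χ(G) = 3 ≤ 3.)

Yes, G is 3-colorable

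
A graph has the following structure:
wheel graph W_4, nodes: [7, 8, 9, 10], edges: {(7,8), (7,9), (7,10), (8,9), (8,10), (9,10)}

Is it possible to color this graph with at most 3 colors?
The clique on vertices [7, 8, 9, 10] has size 4 > 3, so it alone needs 4 colors.

No, G is not 3-colorable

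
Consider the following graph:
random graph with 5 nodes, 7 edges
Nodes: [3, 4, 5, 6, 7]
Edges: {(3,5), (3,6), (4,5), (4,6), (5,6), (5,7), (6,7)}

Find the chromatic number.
χ(G) = 3

Clique number ω(G) = 3 (lower bound: χ ≥ ω).
The clique on [3, 5, 6] has size 3, forcing χ ≥ 3, and the coloring below uses 3 colors, so χ(G) = 3.
A valid 3-coloring: color 1: [6]; color 2: [5]; color 3: [3, 4, 7].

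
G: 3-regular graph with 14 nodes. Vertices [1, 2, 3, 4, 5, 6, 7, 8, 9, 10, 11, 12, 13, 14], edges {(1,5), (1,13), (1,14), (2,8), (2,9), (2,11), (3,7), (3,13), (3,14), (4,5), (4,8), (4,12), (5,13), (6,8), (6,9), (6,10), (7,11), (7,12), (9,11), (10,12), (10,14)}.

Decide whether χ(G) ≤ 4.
A valid 4-coloring: color 1: [1, 2, 3, 6, 12]; color 2: [8, 10, 11, 13]; color 3: [4, 7, 9, 14]; color 4: [5].
(χ(G) = 3 ≤ 4.)

Yes, G is 4-colorable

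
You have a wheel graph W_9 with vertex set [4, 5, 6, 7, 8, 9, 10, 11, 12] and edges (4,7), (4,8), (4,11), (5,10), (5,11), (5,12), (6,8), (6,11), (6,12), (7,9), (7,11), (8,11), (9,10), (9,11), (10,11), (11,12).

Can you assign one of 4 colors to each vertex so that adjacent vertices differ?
A valid 4-coloring: color 1: [11]; color 2: [7, 8, 10, 12]; color 3: [4, 5, 6, 9].
(χ(G) = 3 ≤ 4.)

Yes, G is 4-colorable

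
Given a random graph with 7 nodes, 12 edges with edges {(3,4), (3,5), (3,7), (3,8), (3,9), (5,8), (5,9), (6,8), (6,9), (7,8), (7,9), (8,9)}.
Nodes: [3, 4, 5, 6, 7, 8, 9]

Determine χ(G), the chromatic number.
Clique number ω(G) = 4 (lower bound: χ ≥ ω).
The clique on [3, 5, 8, 9] has size 4, forcing χ ≥ 4, and the coloring below uses 4 colors, so χ(G) = 4.
A valid 4-coloring: color 1: [3, 6]; color 2: [4, 8]; color 3: [9]; color 4: [5, 7].

χ(G) = 4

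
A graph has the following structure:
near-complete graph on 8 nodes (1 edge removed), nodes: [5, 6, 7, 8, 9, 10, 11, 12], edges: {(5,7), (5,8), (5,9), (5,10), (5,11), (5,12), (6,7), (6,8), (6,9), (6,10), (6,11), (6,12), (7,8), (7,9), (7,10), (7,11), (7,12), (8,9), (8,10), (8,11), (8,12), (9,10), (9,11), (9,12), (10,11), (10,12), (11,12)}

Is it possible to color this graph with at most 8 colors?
A valid 8-coloring: color 1: [8]; color 2: [12]; color 3: [7]; color 4: [10]; color 5: [11]; color 6: [9]; color 7: [5, 6].
(χ(G) = 7 ≤ 8.)

Yes, G is 8-colorable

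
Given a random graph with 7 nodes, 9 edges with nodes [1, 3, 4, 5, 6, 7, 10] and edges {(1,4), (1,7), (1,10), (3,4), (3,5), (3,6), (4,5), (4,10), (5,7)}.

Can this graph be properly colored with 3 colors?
A valid 3-coloring: color 1: [4, 6, 7]; color 2: [1, 5]; color 3: [3, 10].
(χ(G) = 3 ≤ 3.)

Yes, G is 3-colorable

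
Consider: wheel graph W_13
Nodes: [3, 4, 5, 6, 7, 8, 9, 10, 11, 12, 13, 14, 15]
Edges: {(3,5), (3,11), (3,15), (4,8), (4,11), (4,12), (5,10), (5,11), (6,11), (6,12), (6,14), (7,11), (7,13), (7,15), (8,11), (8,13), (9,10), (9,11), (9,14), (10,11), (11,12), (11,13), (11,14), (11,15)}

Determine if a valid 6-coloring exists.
A valid 6-coloring: color 1: [11]; color 2: [4, 5, 6, 9, 13, 15]; color 3: [3, 7, 8, 10, 12, 14].
(χ(G) = 3 ≤ 6.)

Yes, G is 6-colorable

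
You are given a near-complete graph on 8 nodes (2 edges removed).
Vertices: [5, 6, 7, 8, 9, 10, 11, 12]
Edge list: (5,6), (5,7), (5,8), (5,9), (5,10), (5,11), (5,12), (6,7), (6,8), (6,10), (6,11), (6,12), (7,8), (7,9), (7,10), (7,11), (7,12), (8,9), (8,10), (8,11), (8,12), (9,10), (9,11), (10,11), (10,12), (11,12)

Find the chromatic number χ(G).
Clique number ω(G) = 7 (lower bound: χ ≥ ω).
The clique on [5, 6, 7, 8, 10, 11, 12] has size 7, forcing χ ≥ 7, and the coloring below uses 7 colors, so χ(G) = 7.
A valid 7-coloring: color 1: [5]; color 2: [8]; color 3: [11]; color 4: [10]; color 5: [7]; color 6: [9, 12]; color 7: [6].

χ(G) = 7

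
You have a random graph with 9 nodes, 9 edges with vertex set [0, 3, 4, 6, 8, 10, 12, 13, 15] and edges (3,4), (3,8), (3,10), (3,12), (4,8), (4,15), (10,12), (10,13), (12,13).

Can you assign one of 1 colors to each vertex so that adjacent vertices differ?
No, G is not 1-colorable

The clique on vertices [3, 4, 8] has size 3 > 1, so it alone needs 3 colors.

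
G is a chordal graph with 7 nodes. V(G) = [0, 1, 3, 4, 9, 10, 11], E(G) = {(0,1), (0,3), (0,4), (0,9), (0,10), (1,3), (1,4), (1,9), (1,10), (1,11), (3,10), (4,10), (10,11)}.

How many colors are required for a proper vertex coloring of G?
Clique number ω(G) = 4 (lower bound: χ ≥ ω).
The clique on [0, 1, 3, 10] has size 4, forcing χ ≥ 4, and the coloring below uses 4 colors, so χ(G) = 4.
A valid 4-coloring: color 1: [1]; color 2: [0, 11]; color 3: [9, 10]; color 4: [3, 4].

χ(G) = 4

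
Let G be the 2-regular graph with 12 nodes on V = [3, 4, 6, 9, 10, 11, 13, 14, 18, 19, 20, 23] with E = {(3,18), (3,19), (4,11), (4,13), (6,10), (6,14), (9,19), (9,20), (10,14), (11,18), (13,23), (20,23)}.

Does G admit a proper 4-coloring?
A valid 4-coloring: color 1: [3, 4, 9, 14, 23]; color 2: [10, 11, 13, 19, 20]; color 3: [6, 18].
(χ(G) = 3 ≤ 4.)

Yes, G is 4-colorable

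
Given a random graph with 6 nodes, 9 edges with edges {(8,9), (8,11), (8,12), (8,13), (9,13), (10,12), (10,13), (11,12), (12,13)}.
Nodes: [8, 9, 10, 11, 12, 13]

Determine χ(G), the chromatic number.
Clique number ω(G) = 3 (lower bound: χ ≥ ω).
The clique on [8, 9, 13] has size 3, forcing χ ≥ 3, and the coloring below uses 3 colors, so χ(G) = 3.
A valid 3-coloring: color 1: [8, 10]; color 2: [11, 13]; color 3: [9, 12].

χ(G) = 3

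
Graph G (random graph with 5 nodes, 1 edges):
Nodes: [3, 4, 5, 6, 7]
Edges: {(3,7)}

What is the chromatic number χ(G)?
Clique number ω(G) = 2 (lower bound: χ ≥ ω).
The graph is bipartite (no odd cycle), so 2 colors suffice: χ(G) = 2.
A valid 2-coloring: color 1: [3, 4, 5, 6]; color 2: [7].

χ(G) = 2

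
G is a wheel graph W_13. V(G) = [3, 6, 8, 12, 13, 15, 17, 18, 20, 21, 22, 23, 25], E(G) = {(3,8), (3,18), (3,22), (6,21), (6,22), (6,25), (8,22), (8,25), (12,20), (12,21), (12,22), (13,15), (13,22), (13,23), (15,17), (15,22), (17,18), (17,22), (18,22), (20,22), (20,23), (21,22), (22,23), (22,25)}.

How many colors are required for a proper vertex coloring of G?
Clique number ω(G) = 3 (lower bound: χ ≥ ω).
The clique on [3, 8, 22] has size 3, forcing χ ≥ 3, and the coloring below uses 3 colors, so χ(G) = 3.
A valid 3-coloring: color 1: [22]; color 2: [3, 13, 17, 20, 21, 25]; color 3: [6, 8, 12, 15, 18, 23].

χ(G) = 3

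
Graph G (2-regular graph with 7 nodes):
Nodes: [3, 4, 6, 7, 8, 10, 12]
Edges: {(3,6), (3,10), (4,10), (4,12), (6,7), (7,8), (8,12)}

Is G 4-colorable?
Yes, G is 4-colorable

A valid 4-coloring: color 1: [7, 10, 12]; color 2: [4, 6, 8]; color 3: [3].
(χ(G) = 3 ≤ 4.)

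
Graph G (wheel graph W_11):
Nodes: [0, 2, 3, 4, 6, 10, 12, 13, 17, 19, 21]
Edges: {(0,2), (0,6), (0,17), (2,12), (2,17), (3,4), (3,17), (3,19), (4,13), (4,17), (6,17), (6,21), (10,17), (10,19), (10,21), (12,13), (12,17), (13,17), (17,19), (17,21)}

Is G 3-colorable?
A valid 3-coloring: color 1: [17]; color 2: [0, 4, 12, 19, 21]; color 3: [2, 3, 6, 10, 13].
(χ(G) = 3 ≤ 3.)

Yes, G is 3-colorable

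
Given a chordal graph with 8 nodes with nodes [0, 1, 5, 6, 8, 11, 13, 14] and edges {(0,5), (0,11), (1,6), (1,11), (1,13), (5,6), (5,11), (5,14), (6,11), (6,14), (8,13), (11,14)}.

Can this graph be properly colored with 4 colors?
A valid 4-coloring: color 1: [11, 13]; color 2: [0, 6, 8]; color 3: [1, 5]; color 4: [14].
(χ(G) = 4 ≤ 4.)

Yes, G is 4-colorable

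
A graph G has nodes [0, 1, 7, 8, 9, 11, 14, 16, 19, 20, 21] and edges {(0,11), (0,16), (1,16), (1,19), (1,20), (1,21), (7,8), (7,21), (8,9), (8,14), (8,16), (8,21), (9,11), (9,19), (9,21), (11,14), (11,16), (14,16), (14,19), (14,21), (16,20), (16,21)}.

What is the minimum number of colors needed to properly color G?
χ(G) = 4

Clique number ω(G) = 4 (lower bound: χ ≥ ω).
The clique on [8, 14, 16, 21] has size 4, forcing χ ≥ 4, and the coloring below uses 4 colors, so χ(G) = 4.
A valid 4-coloring: color 1: [7, 9, 16]; color 2: [11, 19, 20, 21]; color 3: [0, 1, 14]; color 4: [8].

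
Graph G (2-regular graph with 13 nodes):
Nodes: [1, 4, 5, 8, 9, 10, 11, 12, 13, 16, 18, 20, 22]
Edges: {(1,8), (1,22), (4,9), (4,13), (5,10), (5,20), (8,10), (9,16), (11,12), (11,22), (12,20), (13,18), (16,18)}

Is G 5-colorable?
Yes, G is 5-colorable

A valid 5-coloring: color 1: [4, 5, 8, 12, 18, 22]; color 2: [1, 10, 11, 13, 16, 20]; color 3: [9].
(χ(G) = 3 ≤ 5.)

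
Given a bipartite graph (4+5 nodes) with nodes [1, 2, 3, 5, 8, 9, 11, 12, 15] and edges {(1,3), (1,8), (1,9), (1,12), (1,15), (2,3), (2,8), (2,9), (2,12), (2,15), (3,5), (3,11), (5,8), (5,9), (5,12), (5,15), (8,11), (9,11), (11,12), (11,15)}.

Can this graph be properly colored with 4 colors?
Yes, G is 4-colorable

A valid 4-coloring: color 1: [1, 2, 5, 11]; color 2: [3, 8, 9, 12, 15].
(χ(G) = 2 ≤ 4.)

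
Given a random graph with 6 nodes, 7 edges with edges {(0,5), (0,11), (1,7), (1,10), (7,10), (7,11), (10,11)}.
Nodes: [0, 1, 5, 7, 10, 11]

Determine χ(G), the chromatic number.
Clique number ω(G) = 3 (lower bound: χ ≥ ω).
The clique on [1, 7, 10] has size 3, forcing χ ≥ 3, and the coloring below uses 3 colors, so χ(G) = 3.
A valid 3-coloring: color 1: [0, 7]; color 2: [5, 10]; color 3: [1, 11].

χ(G) = 3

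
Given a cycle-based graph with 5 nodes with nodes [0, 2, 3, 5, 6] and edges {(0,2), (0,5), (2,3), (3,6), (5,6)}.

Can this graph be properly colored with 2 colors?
Odd cycle [2, 3, 6, 5, 0] needs 3 colors (χ ≥ 3).
Hence χ(G) ≥ 3 > 2, so no proper 2-coloring exists.

No, G is not 2-colorable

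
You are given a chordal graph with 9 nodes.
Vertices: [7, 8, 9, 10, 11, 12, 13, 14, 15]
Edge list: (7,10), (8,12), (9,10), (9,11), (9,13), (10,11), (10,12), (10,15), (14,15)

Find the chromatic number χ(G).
χ(G) = 3

Clique number ω(G) = 3 (lower bound: χ ≥ ω).
The clique on [9, 10, 11] has size 3, forcing χ ≥ 3, and the coloring below uses 3 colors, so χ(G) = 3.
A valid 3-coloring: color 1: [8, 10, 13, 14]; color 2: [7, 9, 12, 15]; color 3: [11].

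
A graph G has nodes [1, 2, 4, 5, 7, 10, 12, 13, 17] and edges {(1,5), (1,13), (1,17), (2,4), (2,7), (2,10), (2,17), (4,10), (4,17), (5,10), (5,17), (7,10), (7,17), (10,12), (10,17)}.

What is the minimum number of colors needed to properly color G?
Clique number ω(G) = 4 (lower bound: χ ≥ ω).
The clique on [2, 4, 10, 17] has size 4, forcing χ ≥ 4, and the coloring below uses 4 colors, so χ(G) = 4.
A valid 4-coloring: color 1: [1, 10]; color 2: [12, 13, 17]; color 3: [2, 5]; color 4: [4, 7].

χ(G) = 4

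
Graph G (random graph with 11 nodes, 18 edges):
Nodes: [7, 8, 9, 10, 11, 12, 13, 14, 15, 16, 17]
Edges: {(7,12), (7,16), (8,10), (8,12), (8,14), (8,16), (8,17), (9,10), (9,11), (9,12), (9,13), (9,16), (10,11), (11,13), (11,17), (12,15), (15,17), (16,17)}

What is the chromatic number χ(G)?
χ(G) = 3

Clique number ω(G) = 3 (lower bound: χ ≥ ω).
The clique on [8, 16, 17] has size 3, forcing χ ≥ 3, and the coloring below uses 3 colors, so χ(G) = 3.
A valid 3-coloring: color 1: [7, 8, 9, 15]; color 2: [11, 12, 14, 16]; color 3: [10, 13, 17].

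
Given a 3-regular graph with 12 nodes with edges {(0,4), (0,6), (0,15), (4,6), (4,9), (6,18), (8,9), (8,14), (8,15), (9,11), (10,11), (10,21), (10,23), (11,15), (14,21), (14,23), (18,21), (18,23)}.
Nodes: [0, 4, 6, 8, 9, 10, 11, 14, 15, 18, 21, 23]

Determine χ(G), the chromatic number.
Clique number ω(G) = 3 (lower bound: χ ≥ ω).
The clique on [0, 4, 6] has size 3, forcing χ ≥ 3, and the coloring below uses 3 colors, so χ(G) = 3.
A valid 3-coloring: color 1: [6, 9, 15, 21, 23]; color 2: [4, 10, 14, 18]; color 3: [0, 8, 11].

χ(G) = 3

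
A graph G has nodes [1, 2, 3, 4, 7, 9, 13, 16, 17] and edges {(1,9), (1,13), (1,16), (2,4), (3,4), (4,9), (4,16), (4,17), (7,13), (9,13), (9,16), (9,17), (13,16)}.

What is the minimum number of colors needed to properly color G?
Clique number ω(G) = 4 (lower bound: χ ≥ ω).
The clique on [1, 9, 13, 16] has size 4, forcing χ ≥ 4, and the coloring below uses 4 colors, so χ(G) = 4.
A valid 4-coloring: color 1: [2, 3, 7, 9]; color 2: [4, 13]; color 3: [16, 17]; color 4: [1].

χ(G) = 4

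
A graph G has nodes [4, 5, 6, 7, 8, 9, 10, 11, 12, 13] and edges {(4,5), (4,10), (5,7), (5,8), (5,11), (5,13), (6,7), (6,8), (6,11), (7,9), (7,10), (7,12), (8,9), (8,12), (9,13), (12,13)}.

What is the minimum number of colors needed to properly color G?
Clique number ω(G) = 2 (lower bound: χ ≥ ω).
The graph is bipartite (no odd cycle), so 2 colors suffice: χ(G) = 2.
A valid 2-coloring: color 1: [5, 6, 9, 10, 12]; color 2: [4, 7, 8, 11, 13].

χ(G) = 2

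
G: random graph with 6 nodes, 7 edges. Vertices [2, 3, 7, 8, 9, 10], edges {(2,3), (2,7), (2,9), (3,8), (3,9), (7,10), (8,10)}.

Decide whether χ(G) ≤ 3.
A valid 3-coloring: color 1: [2, 8]; color 2: [3, 7]; color 3: [9, 10].
(χ(G) = 3 ≤ 3.)

Yes, G is 3-colorable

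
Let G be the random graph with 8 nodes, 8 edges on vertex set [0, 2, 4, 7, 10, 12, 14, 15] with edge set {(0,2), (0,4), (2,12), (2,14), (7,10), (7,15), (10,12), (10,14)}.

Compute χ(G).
χ(G) = 2

Clique number ω(G) = 2 (lower bound: χ ≥ ω).
The graph is bipartite (no odd cycle), so 2 colors suffice: χ(G) = 2.
A valid 2-coloring: color 1: [2, 4, 10, 15]; color 2: [0, 7, 12, 14].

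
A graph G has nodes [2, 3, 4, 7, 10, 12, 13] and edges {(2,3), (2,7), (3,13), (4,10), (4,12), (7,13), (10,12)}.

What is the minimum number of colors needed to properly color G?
χ(G) = 3

Clique number ω(G) = 3 (lower bound: χ ≥ ω).
The clique on [4, 10, 12] has size 3, forcing χ ≥ 3, and the coloring below uses 3 colors, so χ(G) = 3.
A valid 3-coloring: color 1: [2, 4, 13]; color 2: [3, 7, 12]; color 3: [10].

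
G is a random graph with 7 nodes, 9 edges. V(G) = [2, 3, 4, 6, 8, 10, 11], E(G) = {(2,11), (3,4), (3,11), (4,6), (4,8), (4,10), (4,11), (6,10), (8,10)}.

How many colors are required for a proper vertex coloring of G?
Clique number ω(G) = 3 (lower bound: χ ≥ ω).
The clique on [3, 4, 11] has size 3, forcing χ ≥ 3, and the coloring below uses 3 colors, so χ(G) = 3.
A valid 3-coloring: color 1: [2, 4]; color 2: [10, 11]; color 3: [3, 6, 8].

χ(G) = 3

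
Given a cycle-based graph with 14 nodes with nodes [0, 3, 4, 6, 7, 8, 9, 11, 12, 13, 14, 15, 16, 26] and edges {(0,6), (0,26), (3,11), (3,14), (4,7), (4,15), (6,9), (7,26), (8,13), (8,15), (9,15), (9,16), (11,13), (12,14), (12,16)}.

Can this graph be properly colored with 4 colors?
Yes, G is 4-colorable

A valid 4-coloring: color 1: [0, 3, 7, 8, 9, 12]; color 2: [6, 11, 14, 15, 16, 26]; color 3: [4, 13].
(χ(G) = 3 ≤ 4.)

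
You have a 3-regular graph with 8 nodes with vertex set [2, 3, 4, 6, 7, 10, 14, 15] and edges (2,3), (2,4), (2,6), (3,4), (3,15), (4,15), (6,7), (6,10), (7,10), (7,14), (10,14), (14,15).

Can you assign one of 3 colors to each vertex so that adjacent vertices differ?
Yes, G is 3-colorable

A valid 3-coloring: color 1: [3, 6, 14]; color 2: [2, 7, 15]; color 3: [4, 10].
(χ(G) = 3 ≤ 3.)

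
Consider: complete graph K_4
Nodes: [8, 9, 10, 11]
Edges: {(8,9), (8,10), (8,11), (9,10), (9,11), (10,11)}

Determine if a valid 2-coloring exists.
No, G is not 2-colorable

The clique on vertices [8, 9, 10, 11] has size 4 > 2, so it alone needs 4 colors.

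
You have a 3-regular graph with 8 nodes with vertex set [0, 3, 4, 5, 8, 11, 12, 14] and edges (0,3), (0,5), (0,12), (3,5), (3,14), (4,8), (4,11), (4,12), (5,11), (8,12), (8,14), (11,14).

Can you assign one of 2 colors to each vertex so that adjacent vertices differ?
The clique on vertices [0, 3, 5] has size 3 > 2, so it alone needs 3 colors.

No, G is not 2-colorable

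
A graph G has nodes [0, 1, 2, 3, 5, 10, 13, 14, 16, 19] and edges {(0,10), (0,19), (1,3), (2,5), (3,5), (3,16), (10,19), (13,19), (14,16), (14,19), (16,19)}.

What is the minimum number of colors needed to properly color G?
Clique number ω(G) = 3 (lower bound: χ ≥ ω).
The clique on [0, 10, 19] has size 3, forcing χ ≥ 3, and the coloring below uses 3 colors, so χ(G) = 3.
A valid 3-coloring: color 1: [2, 3, 19]; color 2: [0, 1, 5, 13, 16]; color 3: [10, 14].

χ(G) = 3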